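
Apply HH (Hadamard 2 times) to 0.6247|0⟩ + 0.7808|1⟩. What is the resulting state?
0.6247|0⟩ + 0.7808|1⟩

H² = I, so an even number of Hadamards cancels: H^2 = I and the state is unchanged.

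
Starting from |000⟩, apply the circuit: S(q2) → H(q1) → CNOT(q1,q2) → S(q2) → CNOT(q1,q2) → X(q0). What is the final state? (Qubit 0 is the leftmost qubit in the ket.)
1/√2|100⟩ + (1/√2)i|110⟩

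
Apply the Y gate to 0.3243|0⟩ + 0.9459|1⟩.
-0.9459i|0⟩ + 0.3243i|1⟩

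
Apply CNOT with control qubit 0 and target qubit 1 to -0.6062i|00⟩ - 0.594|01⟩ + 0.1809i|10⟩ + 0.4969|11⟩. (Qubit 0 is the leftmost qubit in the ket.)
-0.6062i|00⟩ - 0.594|01⟩ + 0.4969|10⟩ + 0.1809i|11⟩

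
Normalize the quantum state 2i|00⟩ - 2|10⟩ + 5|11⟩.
0.3482i|00⟩ - 0.3482|10⟩ + 0.8704|11⟩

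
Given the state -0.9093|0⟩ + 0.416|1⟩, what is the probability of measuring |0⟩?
0.8268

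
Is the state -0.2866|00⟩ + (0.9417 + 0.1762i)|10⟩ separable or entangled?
Separable

Writing the state as a|00⟩ + b|01⟩ + c|10⟩ + d|11⟩, it is a product state iff ad − bc = 0.
Here (a, b, c, d) = (-0.2866, 0, (0.9417 + 0.1762i), 0): ad − bc = (-0.2866)(0) − (0)(0.9417 + 0.1762i) = 0, so the state is separable.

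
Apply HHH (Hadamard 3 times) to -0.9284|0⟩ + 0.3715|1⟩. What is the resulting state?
-0.3938|0⟩ - 0.9192|1⟩

H² = I, so H^3 = H: a single Hadamard. With (a, b) = (-0.9284, 0.3715), H gives ((a + b)/√2, (a − b)/√2) = (-0.3938, -0.9192).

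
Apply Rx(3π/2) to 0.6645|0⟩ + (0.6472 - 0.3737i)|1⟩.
(-0.7341 - 0.4576i)|0⟩ + (-0.4576 - 0.2056i)|1⟩

Rx(3π/2) = [[cos(θ/2), −i·sin(θ/2)], [−i·sin(θ/2), cos(θ/2)]]; θ = 3π/2, cos(θ/2) ≈ -0.707107, sin(θ/2) ≈ 0.707107.
With a = amp(|0⟩) = 0.6645 and b = amp(|1⟩) = (0.6472 - 0.3737i):
new amp(|0⟩) = (-0.707107)·a + (-0.707107i)·b = (-0.7341 - 0.4576i)
new amp(|1⟩) = (-0.707107i)·a + (-0.707107)·b = (-0.4576 - 0.2056i)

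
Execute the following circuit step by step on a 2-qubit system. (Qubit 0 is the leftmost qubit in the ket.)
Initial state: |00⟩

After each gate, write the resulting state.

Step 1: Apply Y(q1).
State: i|01⟩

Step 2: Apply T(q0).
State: i|01⟩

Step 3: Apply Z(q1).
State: -i|01⟩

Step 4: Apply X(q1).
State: -i|00⟩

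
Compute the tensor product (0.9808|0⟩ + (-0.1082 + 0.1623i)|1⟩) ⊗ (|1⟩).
0.9808|01⟩ + (-0.1082 + 0.1623i)|11⟩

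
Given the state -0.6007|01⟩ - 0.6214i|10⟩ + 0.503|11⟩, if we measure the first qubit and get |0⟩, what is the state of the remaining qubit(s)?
-|1⟩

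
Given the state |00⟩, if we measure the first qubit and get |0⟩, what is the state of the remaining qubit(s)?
|0⟩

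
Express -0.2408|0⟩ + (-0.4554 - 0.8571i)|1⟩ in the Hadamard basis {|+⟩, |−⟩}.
(-0.4923 - 0.6061i)|+⟩ + (0.1517 + 0.6061i)|−⟩

With |ψ⟩ = α|0⟩ + β|1⟩, the Hadamard-basis coefficients are ⟨+|ψ⟩ = (α + β)/√2 and ⟨−|ψ⟩ = (α − β)/√2.
Here α = -0.2408, β = (-0.4554 - 0.8571i): (α + β)/√2 = (-0.4923 - 0.6061i), (α − β)/√2 = (0.1517 + 0.6061i).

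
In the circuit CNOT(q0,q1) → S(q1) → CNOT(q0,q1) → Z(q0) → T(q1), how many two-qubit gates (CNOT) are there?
2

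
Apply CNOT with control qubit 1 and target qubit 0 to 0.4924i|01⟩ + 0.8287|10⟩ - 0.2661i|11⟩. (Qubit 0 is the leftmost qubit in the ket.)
-0.2661i|01⟩ + 0.8287|10⟩ + 0.4924i|11⟩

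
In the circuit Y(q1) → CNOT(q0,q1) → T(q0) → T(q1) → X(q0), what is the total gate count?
5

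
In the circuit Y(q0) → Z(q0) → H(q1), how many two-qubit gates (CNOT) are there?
0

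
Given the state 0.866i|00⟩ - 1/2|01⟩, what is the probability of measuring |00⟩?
0.75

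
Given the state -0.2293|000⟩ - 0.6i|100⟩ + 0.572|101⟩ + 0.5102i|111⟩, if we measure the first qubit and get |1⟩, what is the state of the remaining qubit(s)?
-0.6164i|00⟩ + 0.5876|01⟩ + 0.5241i|11⟩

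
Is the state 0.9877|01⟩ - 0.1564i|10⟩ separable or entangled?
Entangled

Writing the state as a|00⟩ + b|01⟩ + c|10⟩ + d|11⟩, it is a product state iff ad − bc = 0.
Here (a, b, c, d) = (0, 0.9877, -0.1564i, 0): ad − bc = (0)(0) − (0.9877)(-0.1564i) = 0.1545i ≠ 0, so the state is entangled.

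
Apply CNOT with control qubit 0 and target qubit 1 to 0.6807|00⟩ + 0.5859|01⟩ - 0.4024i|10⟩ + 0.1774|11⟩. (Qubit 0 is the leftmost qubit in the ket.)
0.6807|00⟩ + 0.5859|01⟩ + 0.1774|10⟩ - 0.4024i|11⟩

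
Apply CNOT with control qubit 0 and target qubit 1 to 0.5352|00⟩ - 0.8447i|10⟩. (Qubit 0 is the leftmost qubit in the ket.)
0.5352|00⟩ - 0.8447i|11⟩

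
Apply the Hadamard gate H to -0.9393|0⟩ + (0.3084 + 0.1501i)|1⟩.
(-0.4461 + 0.1061i)|0⟩ + (-0.8823 - 0.1061i)|1⟩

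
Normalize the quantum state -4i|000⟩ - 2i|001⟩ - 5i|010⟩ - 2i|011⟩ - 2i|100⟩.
-0.5494i|000⟩ - 0.2747i|001⟩ - 0.6868i|010⟩ - 0.2747i|011⟩ - 0.2747i|100⟩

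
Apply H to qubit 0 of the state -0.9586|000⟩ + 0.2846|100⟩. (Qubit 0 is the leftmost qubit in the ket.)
-0.4766|000⟩ - 0.8791|100⟩

H on qubit 0 mixes each pair of kets that differ only in qubit 0: amplitudes (a, b) of (|…0…⟩, |…1…⟩) become ((a + b)/√2, (a − b)/√2). Kets absent from the input have amplitude 0.
(|000⟩, |100⟩): (a, b) = (-0.9586, 0.2846) → (-0.4766, -0.8791)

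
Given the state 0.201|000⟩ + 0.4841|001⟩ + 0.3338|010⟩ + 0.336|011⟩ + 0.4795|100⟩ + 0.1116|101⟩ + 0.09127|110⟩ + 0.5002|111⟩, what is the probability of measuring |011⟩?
0.1129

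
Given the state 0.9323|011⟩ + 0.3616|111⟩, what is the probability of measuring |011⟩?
0.8692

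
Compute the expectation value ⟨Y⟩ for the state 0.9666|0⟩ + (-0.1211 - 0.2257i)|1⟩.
-0.4363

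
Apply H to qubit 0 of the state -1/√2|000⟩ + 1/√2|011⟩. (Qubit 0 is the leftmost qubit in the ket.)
-1/2|000⟩ + 1/2|011⟩ - 1/2|100⟩ + 1/2|111⟩

H on qubit 0 mixes each pair of kets that differ only in qubit 0: amplitudes (a, b) of (|…0…⟩, |…1…⟩) become ((a + b)/√2, (a − b)/√2). Kets absent from the input have amplitude 0.
(|000⟩, |100⟩): (a, b) = (-1/√2, 0) → (-1/2, -1/2)
(|011⟩, |111⟩): (a, b) = (1/√2, 0) → (1/2, 1/2)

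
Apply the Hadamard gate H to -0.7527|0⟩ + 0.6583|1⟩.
-0.06675|0⟩ - 0.9977|1⟩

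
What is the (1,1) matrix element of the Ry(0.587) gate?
0.9572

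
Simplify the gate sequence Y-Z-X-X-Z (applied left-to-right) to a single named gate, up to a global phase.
Y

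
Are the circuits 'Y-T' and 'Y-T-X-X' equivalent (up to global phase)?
Yes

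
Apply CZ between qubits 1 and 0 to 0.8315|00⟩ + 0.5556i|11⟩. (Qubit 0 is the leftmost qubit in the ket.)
0.8315|00⟩ - 0.5556i|11⟩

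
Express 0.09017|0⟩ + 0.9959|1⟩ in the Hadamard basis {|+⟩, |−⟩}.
0.768|+⟩ - 0.6404|−⟩

With |ψ⟩ = α|0⟩ + β|1⟩, the Hadamard-basis coefficients are ⟨+|ψ⟩ = (α + β)/√2 and ⟨−|ψ⟩ = (α − β)/√2.
Here α = 0.09017, β = 0.9959: (α + β)/√2 = 0.768, (α − β)/√2 = -0.6404.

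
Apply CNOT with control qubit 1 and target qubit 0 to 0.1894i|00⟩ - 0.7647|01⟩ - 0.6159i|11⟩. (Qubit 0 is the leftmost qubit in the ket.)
0.1894i|00⟩ - 0.6159i|01⟩ - 0.7647|11⟩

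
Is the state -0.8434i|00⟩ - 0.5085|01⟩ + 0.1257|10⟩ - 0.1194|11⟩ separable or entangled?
Entangled

Writing the state as a|00⟩ + b|01⟩ + c|10⟩ + d|11⟩, it is a product state iff ad − bc = 0.
Here (a, b, c, d) = (-0.8434i, -0.5085, 0.1257, -0.1194): ad − bc = (-0.8434i)(-0.1194) − (-0.5085)(0.1257) = (0.06392 + 0.1007i) ≠ 0, so the state is entangled.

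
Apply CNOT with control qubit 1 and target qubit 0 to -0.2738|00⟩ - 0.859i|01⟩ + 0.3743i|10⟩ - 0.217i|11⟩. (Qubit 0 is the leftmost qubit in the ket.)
-0.2738|00⟩ - 0.217i|01⟩ + 0.3743i|10⟩ - 0.859i|11⟩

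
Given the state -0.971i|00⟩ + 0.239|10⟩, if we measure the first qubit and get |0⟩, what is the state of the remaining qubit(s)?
-i|0⟩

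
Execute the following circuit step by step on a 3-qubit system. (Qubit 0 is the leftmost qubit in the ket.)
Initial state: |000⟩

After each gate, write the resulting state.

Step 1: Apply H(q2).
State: 1/√2|000⟩ + 1/√2|001⟩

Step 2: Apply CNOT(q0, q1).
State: 1/√2|000⟩ + 1/√2|001⟩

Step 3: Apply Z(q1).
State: 1/√2|000⟩ + 1/√2|001⟩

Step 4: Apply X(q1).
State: 1/√2|010⟩ + 1/√2|011⟩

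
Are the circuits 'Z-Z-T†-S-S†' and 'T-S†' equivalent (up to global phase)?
Yes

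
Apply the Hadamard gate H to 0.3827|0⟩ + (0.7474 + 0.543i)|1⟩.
(0.7991 + 0.384i)|0⟩ + (-0.2579 - 0.384i)|1⟩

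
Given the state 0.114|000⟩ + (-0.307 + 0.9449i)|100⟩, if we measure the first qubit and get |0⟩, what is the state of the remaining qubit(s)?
|00⟩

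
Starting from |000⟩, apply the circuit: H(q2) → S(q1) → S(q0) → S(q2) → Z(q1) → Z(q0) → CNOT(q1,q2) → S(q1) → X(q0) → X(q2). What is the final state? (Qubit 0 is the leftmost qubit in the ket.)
(1/√2)i|100⟩ + 1/√2|101⟩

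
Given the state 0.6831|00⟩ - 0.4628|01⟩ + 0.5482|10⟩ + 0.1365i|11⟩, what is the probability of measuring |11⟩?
0.01863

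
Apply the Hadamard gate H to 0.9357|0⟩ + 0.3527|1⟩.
0.911|0⟩ + 0.4122|1⟩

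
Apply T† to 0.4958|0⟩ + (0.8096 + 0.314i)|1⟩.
0.4958|0⟩ + (0.7945 - 0.3504i)|1⟩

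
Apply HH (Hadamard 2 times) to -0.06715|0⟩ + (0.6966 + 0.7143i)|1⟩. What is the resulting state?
-0.06715|0⟩ + (0.6966 + 0.7143i)|1⟩

H² = I, so an even number of Hadamards cancels: H^2 = I and the state is unchanged.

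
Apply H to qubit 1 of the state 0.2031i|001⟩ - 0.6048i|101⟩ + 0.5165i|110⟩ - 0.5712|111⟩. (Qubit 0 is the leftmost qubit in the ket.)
0.1436i|001⟩ + 0.1436i|011⟩ + 0.3652i|100⟩ + (-0.4039 - 0.4277i)|101⟩ - 0.3652i|110⟩ + (0.4039 - 0.4277i)|111⟩

H on qubit 1 mixes each pair of kets that differ only in qubit 1: amplitudes (a, b) of (|…0…⟩, |…1…⟩) become ((a + b)/√2, (a − b)/√2). Kets absent from the input have amplitude 0.
(|001⟩, |011⟩): (a, b) = (0.2031i, 0) → (0.1436i, 0.1436i)
(|100⟩, |110⟩): (a, b) = (0, 0.5165i) → (0.3652i, -0.3652i)
(|101⟩, |111⟩): (a, b) = (-0.6048i, -0.5712) → ((-0.4039 - 0.4277i), (0.4039 - 0.4277i))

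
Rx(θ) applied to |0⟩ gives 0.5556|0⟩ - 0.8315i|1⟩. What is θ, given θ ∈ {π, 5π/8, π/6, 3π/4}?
5π/8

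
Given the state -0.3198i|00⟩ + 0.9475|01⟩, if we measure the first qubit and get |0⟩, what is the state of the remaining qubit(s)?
-0.3198i|0⟩ + 0.9475|1⟩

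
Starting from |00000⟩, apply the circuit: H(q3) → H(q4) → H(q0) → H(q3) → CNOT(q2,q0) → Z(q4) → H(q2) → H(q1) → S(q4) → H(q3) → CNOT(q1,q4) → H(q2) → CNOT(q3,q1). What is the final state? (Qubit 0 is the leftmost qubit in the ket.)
0.25|00000⟩ - 0.25i|00001⟩ - 0.25i|00010⟩ + 0.25|00011⟩ - 0.25i|01000⟩ + 0.25|01001⟩ + 0.25|01010⟩ - 0.25i|01011⟩ + 0.25|10000⟩ - 0.25i|10001⟩ - 0.25i|10010⟩ + 0.25|10011⟩ - 0.25i|11000⟩ + 0.25|11001⟩ + 0.25|11010⟩ - 0.25i|11011⟩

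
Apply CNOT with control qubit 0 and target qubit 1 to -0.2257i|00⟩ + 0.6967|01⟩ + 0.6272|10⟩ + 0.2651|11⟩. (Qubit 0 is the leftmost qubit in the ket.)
-0.2257i|00⟩ + 0.6967|01⟩ + 0.2651|10⟩ + 0.6272|11⟩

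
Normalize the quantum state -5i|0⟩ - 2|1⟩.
-0.9285i|0⟩ - 0.3714|1⟩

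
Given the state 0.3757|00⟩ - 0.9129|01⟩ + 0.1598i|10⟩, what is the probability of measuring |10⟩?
0.02554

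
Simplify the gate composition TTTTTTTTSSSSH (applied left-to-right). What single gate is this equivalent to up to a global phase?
H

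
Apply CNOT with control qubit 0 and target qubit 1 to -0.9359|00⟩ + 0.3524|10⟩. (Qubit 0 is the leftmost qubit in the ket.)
-0.9359|00⟩ + 0.3524|11⟩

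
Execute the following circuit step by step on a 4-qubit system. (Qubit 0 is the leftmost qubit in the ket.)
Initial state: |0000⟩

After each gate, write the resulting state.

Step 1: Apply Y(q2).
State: i|0010⟩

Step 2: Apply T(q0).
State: i|0010⟩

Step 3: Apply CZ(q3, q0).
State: i|0010⟩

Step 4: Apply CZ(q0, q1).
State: i|0010⟩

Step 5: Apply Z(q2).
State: -i|0010⟩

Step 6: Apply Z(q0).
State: -i|0010⟩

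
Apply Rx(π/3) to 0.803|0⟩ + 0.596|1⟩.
(0.6954 - 0.298i)|0⟩ + (0.5162 - 0.4015i)|1⟩

Rx(π/3) = [[cos(θ/2), −i·sin(θ/2)], [−i·sin(θ/2), cos(θ/2)]]; θ = π/3, cos(θ/2) ≈ 0.866025, sin(θ/2) ≈ 0.5.
With a = amp(|0⟩) = 0.803 and b = amp(|1⟩) = 0.596:
new amp(|0⟩) = (0.866025)·a + (-0.5i)·b = (0.6954 - 0.298i)
new amp(|1⟩) = (-0.5i)·a + (0.866025)·b = (0.5162 - 0.4015i)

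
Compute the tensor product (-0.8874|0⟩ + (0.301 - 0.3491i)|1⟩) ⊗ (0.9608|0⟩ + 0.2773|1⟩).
-0.8526|00⟩ - 0.2461|01⟩ + (0.2892 - 0.3354i)|10⟩ + (0.08347 - 0.09681i)|11⟩

amp(|b₁b₂…⟩) = product of the factor amplitudes for bits b₁, b₂, …; only kets whose every factor amplitude is nonzero survive.
|00⟩: (-0.8874)(0.9608) = -0.8526
|01⟩: (-0.8874)(0.2773) = -0.2461
|10⟩: (0.301 - 0.3491i)(0.9608) = (0.2892 - 0.3354i)
|11⟩: (0.301 - 0.3491i)(0.2773) = (0.08347 - 0.09681i)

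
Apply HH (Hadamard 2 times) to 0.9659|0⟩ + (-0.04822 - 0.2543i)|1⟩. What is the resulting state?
0.9659|0⟩ + (-0.04822 - 0.2543i)|1⟩

H² = I, so an even number of Hadamards cancels: H^2 = I and the state is unchanged.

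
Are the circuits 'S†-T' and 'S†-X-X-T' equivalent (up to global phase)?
Yes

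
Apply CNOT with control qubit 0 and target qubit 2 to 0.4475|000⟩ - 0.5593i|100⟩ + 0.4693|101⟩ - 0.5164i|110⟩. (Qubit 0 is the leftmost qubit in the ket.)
0.4475|000⟩ + 0.4693|100⟩ - 0.5593i|101⟩ - 0.5164i|111⟩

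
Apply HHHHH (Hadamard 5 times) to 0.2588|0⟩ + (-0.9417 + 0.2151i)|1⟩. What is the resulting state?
(-0.4829 + 0.1521i)|0⟩ + (0.8489 - 0.1521i)|1⟩

H² = I, so H^5 = H: a single Hadamard. With (a, b) = (0.2588, (-0.9417 + 0.2151i)), H gives ((a + b)/√2, (a − b)/√2) = ((-0.4829 + 0.1521i), (0.8489 - 0.1521i)).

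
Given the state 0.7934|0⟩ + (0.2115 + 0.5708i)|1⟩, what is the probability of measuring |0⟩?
0.6295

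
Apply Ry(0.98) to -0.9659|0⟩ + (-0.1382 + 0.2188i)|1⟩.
(-0.7872 - 0.103i)|0⟩ + (-0.5765 + 0.1931i)|1⟩

Ry(0.98) = [[cos(θ/2), −sin(θ/2)], [sin(θ/2), cos(θ/2)]]; θ = 0.98, cos(θ/2) ≈ 0.882333, sin(θ/2) ≈ 0.470626.
With a = amp(|0⟩) = -0.9659 and b = amp(|1⟩) = (-0.1382 + 0.2188i):
new amp(|0⟩) = (0.882333)·a + (-0.470626)·b = (-0.7872 - 0.103i)
new amp(|1⟩) = (0.470626)·a + (0.882333)·b = (-0.5765 + 0.1931i)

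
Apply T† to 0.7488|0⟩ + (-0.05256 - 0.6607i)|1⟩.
0.7488|0⟩ + (-0.5044 - 0.43i)|1⟩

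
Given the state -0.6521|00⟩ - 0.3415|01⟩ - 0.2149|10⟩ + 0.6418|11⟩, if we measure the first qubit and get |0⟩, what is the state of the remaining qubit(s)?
-0.8859|0⟩ - 0.4639|1⟩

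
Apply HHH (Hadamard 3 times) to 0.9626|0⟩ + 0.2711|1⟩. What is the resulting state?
0.8724|0⟩ + 0.489|1⟩

H² = I, so H^3 = H: a single Hadamard. With (a, b) = (0.9626, 0.2711), H gives ((a + b)/√2, (a − b)/√2) = (0.8724, 0.489).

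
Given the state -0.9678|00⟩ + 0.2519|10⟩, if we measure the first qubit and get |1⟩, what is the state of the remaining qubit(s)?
|0⟩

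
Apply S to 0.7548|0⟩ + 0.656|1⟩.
0.7548|0⟩ + 0.656i|1⟩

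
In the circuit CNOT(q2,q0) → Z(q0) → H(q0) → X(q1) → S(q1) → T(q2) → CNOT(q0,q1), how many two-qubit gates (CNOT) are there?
2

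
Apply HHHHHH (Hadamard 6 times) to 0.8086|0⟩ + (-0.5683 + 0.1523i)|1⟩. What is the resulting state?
0.8086|0⟩ + (-0.5683 + 0.1523i)|1⟩

H² = I, so an even number of Hadamards cancels: H^6 = I and the state is unchanged.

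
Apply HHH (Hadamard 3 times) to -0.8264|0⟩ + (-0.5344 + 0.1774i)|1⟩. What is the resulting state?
(-0.9622 + 0.1254i)|0⟩ + (-0.2065 - 0.1254i)|1⟩

H² = I, so H^3 = H: a single Hadamard. With (a, b) = (-0.8264, (-0.5344 + 0.1774i)), H gives ((a + b)/√2, (a − b)/√2) = ((-0.9622 + 0.1254i), (-0.2065 - 0.1254i)).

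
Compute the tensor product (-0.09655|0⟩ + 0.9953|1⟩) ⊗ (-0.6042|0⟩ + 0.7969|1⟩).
0.05834|00⟩ - 0.07694|01⟩ - 0.6014|10⟩ + 0.7932|11⟩

amp(|b₁b₂…⟩) = product of the factor amplitudes for bits b₁, b₂, …; only kets whose every factor amplitude is nonzero survive.
|00⟩: (-0.09655)(-0.6042) = 0.05834
|01⟩: (-0.09655)(0.7969) = -0.07694
|10⟩: (0.9953)(-0.6042) = -0.6014
|11⟩: (0.9953)(0.7969) = 0.7932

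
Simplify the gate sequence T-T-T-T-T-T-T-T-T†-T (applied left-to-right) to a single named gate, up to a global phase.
I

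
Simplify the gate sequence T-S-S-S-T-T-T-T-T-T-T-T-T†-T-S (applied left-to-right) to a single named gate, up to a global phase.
T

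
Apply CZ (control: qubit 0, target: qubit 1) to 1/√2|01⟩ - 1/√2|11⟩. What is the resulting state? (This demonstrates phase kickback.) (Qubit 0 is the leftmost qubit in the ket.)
1/√2|01⟩ + 1/√2|11⟩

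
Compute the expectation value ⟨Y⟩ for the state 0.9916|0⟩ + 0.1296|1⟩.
0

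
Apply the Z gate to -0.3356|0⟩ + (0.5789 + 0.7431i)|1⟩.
-0.3356|0⟩ + (-0.5789 - 0.7431i)|1⟩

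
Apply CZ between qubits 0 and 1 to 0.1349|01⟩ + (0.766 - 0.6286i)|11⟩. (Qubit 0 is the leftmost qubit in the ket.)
0.1349|01⟩ + (-0.766 + 0.6286i)|11⟩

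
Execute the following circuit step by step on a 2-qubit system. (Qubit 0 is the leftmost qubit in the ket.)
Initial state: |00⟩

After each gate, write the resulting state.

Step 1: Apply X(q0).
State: |10⟩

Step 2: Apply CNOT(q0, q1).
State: |11⟩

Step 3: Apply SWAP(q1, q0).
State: |11⟩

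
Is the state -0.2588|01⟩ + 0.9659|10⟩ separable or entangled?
Entangled

Writing the state as a|00⟩ + b|01⟩ + c|10⟩ + d|11⟩, it is a product state iff ad − bc = 0.
Here (a, b, c, d) = (0, -0.2588, 0.9659, 0): ad − bc = (0)(0) − (-0.2588)(0.9659) = 0.25 ≠ 0, so the state is entangled.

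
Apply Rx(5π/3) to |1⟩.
-(1/2)i|0⟩ - 0.866|1⟩

Rx(5π/3) = [[cos(θ/2), −i·sin(θ/2)], [−i·sin(θ/2), cos(θ/2)]]; θ = 5π/3, cos(θ/2) ≈ -0.866025, sin(θ/2) ≈ 0.5.
With a = amp(|0⟩) = 0 and b = amp(|1⟩) = 1:
new amp(|0⟩) = (-0.866025)·a + (-0.5i)·b = -(1/2)i
new amp(|1⟩) = (-0.5i)·a + (-0.866025)·b = -0.866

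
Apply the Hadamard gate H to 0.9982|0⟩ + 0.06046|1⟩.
0.7486|0⟩ + 0.6631|1⟩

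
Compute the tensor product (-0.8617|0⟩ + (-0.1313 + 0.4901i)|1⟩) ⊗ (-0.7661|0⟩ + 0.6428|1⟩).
0.6601|00⟩ - 0.5539|01⟩ + (0.1006 - 0.3755i)|10⟩ + (-0.0844 + 0.315i)|11⟩

amp(|b₁b₂…⟩) = product of the factor amplitudes for bits b₁, b₂, …; only kets whose every factor amplitude is nonzero survive.
|00⟩: (-0.8617)(-0.7661) = 0.6601
|01⟩: (-0.8617)(0.6428) = -0.5539
|10⟩: (-0.1313 + 0.4901i)(-0.7661) = (0.1006 - 0.3755i)
|11⟩: (-0.1313 + 0.4901i)(0.6428) = (-0.0844 + 0.315i)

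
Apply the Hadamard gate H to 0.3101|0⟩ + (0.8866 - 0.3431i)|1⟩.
(0.8462 - 0.2426i)|0⟩ + (-0.4076 + 0.2426i)|1⟩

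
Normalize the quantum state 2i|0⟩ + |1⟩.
0.8944i|0⟩ + 1/√5|1⟩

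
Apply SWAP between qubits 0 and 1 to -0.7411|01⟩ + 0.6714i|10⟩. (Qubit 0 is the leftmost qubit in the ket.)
0.6714i|01⟩ - 0.7411|10⟩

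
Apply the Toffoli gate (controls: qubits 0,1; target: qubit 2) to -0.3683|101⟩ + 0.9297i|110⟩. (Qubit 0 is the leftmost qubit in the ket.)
-0.3683|101⟩ + 0.9297i|111⟩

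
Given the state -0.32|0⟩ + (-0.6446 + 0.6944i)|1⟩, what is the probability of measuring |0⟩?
0.1024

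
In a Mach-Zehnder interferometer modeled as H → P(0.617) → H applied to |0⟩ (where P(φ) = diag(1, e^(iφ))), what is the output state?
(0.9078 + 0.2893i)|0⟩ + (0.09219 - 0.2893i)|1⟩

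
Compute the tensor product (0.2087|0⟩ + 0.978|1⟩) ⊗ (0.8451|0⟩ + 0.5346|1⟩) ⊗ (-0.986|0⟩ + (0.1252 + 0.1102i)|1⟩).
-0.1739|000⟩ + (0.02208 + 0.01944i)|001⟩ - 0.11|010⟩ + (0.01397 + 0.0123i)|011⟩ - 0.8149|100⟩ + (0.1035 + 0.09108i)|101⟩ - 0.5155|110⟩ + (0.06546 + 0.05762i)|111⟩

amp(|b₁b₂…⟩) = product of the factor amplitudes for bits b₁, b₂, …; only kets whose every factor amplitude is nonzero survive.
|000⟩: (0.2087)(0.8451)(-0.986) = -0.1739
|001⟩: (0.2087)(0.8451)(0.1252 + 0.1102i) = (0.02208 + 0.01944i)
|010⟩: (0.2087)(0.5346)(-0.986) = -0.11
|011⟩: (0.2087)(0.5346)(0.1252 + 0.1102i) = (0.01397 + 0.0123i)
|100⟩: (0.978)(0.8451)(-0.986) = -0.8149
|101⟩: (0.978)(0.8451)(0.1252 + 0.1102i) = (0.1035 + 0.09108i)
|110⟩: (0.978)(0.5346)(-0.986) = -0.5155
|111⟩: (0.978)(0.5346)(0.1252 + 0.1102i) = (0.06546 + 0.05762i)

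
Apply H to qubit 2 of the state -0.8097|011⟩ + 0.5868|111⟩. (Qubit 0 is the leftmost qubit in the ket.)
-0.5725|010⟩ + 0.5725|011⟩ + 0.4149|110⟩ - 0.4149|111⟩

H on qubit 2 mixes each pair of kets that differ only in qubit 2: amplitudes (a, b) of (|…0…⟩, |…1…⟩) become ((a + b)/√2, (a − b)/√2). Kets absent from the input have amplitude 0.
(|010⟩, |011⟩): (a, b) = (0, -0.8097) → (-0.5725, 0.5725)
(|110⟩, |111⟩): (a, b) = (0, 0.5868) → (0.4149, -0.4149)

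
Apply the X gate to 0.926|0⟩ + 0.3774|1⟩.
0.3774|0⟩ + 0.926|1⟩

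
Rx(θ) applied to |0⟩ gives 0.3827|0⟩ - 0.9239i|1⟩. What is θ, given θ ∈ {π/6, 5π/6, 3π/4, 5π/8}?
3π/4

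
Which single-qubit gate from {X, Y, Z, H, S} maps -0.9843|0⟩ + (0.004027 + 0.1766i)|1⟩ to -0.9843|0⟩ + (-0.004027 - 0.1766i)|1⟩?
Z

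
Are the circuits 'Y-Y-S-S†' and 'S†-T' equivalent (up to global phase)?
No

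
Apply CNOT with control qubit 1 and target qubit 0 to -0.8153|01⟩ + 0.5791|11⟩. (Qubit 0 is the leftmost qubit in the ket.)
0.5791|01⟩ - 0.8153|11⟩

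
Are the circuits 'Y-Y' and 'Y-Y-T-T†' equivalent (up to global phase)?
Yes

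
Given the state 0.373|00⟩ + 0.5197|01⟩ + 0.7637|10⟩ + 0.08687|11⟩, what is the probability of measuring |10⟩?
0.5832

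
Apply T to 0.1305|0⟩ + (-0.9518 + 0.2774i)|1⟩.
0.1305|0⟩ + (-0.8692 - 0.4769i)|1⟩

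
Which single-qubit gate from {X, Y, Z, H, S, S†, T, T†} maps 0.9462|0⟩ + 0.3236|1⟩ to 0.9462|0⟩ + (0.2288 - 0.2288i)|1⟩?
T†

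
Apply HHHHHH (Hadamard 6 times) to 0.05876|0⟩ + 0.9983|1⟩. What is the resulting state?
0.05876|0⟩ + 0.9983|1⟩

H² = I, so an even number of Hadamards cancels: H^6 = I and the state is unchanged.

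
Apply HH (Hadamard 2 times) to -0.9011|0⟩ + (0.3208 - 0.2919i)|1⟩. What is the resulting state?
-0.9011|0⟩ + (0.3208 - 0.2919i)|1⟩

H² = I, so an even number of Hadamards cancels: H^2 = I and the state is unchanged.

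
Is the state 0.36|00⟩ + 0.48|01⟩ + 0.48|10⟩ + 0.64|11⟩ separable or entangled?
Separable

Writing the state as a|00⟩ + b|01⟩ + c|10⟩ + d|11⟩, it is a product state iff ad − bc = 0.
Here (a, b, c, d) = (0.36, 0.48, 0.48, 0.64): ad − bc = (0.36)(0.64) − (0.48)(0.48) = 0, so the state is separable.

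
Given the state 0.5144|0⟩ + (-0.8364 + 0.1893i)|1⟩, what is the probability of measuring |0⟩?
0.2646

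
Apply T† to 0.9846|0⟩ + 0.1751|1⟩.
0.9846|0⟩ + (0.1238 - 0.1238i)|1⟩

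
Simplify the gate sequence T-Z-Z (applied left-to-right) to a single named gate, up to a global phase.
T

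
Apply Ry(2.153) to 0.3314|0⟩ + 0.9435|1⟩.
-0.6733|0⟩ + 0.7393|1⟩

Ry(2.153) = [[cos(θ/2), −sin(θ/2)], [sin(θ/2), cos(θ/2)]]; θ = 2.153, cos(θ/2) ≈ 0.474412, sin(θ/2) ≈ 0.880303.
With a = amp(|0⟩) = 0.3314 and b = amp(|1⟩) = 0.9435:
new amp(|0⟩) = (0.474412)·a + (-0.880303)·b = -0.6733
new amp(|1⟩) = (0.880303)·a + (0.474412)·b = 0.7393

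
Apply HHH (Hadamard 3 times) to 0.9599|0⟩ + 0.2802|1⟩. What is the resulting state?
0.8769|0⟩ + 0.4806|1⟩

H² = I, so H^3 = H: a single Hadamard. With (a, b) = (0.9599, 0.2802), H gives ((a + b)/√2, (a − b)/√2) = (0.8769, 0.4806).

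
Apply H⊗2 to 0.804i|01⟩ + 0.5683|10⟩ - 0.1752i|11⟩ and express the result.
(0.2842 + 0.3144i)|00⟩ + (0.2842 - 0.3144i)|01⟩ + (-0.2842 + 0.4896i)|10⟩ + (-0.2842 - 0.4896i)|11⟩

H⊗2 gives amp(|y⟩) = (1/2) Σ_x (−1)^(x·y) amp(|x⟩), where x·y is the number of positions in which both x and y have a 1.
|00⟩: (0.804i + 0.5683 - 0.1752i)/2 = (0.2842 + 0.3144i)
|01⟩: (-0.804i + 0.5683 + 0.1752i)/2 = (0.2842 - 0.3144i)
|10⟩: (0.804i - 0.5683 + 0.1752i)/2 = (-0.2842 + 0.4896i)
|11⟩: (-0.804i - 0.5683 - 0.1752i)/2 = (-0.2842 - 0.4896i)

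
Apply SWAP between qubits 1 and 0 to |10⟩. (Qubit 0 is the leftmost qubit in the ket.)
|01⟩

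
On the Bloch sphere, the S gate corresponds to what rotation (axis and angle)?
Rotation by π/2 around the z-axis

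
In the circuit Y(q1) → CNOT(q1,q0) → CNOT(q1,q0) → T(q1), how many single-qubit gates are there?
2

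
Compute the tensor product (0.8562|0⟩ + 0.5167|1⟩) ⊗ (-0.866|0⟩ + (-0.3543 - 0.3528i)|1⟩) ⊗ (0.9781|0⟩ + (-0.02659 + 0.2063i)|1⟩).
-0.7252|000⟩ + (0.01972 - 0.153i)|001⟩ + (-0.2967 - 0.2955i)|010⟩ + (0.07038 - 0.05455i)|011⟩ - 0.4377|100⟩ + (0.0119 - 0.09231i)|101⟩ + (-0.1791 - 0.1783i)|110⟩ + (0.04247 - 0.03292i)|111⟩

amp(|b₁b₂…⟩) = product of the factor amplitudes for bits b₁, b₂, …; only kets whose every factor amplitude is nonzero survive.
|000⟩: (0.8562)(-0.866)(0.9781) = -0.7252
|001⟩: (0.8562)(-0.866)(-0.02659 + 0.2063i) = (0.01972 - 0.153i)
|010⟩: (0.8562)(-0.3543 - 0.3528i)(0.9781) = (-0.2967 - 0.2955i)
|011⟩: (0.8562)(-0.3543 - 0.3528i)(-0.02659 + 0.2063i) = (0.07038 - 0.05455i)
|100⟩: (0.5167)(-0.866)(0.9781) = -0.4377
|101⟩: (0.5167)(-0.866)(-0.02659 + 0.2063i) = (0.0119 - 0.09231i)
|110⟩: (0.5167)(-0.3543 - 0.3528i)(0.9781) = (-0.1791 - 0.1783i)
|111⟩: (0.5167)(-0.3543 - 0.3528i)(-0.02659 + 0.2063i) = (0.04247 - 0.03292i)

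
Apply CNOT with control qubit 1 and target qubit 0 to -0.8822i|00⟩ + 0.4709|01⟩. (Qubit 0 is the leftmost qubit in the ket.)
-0.8822i|00⟩ + 0.4709|11⟩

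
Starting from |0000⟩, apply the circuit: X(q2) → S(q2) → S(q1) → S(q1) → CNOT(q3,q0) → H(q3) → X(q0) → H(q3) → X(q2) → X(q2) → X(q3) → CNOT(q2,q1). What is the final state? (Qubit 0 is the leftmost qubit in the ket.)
i|1111⟩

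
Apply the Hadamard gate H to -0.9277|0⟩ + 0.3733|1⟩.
-0.392|0⟩ - 0.9199|1⟩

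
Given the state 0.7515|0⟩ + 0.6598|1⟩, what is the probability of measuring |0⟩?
0.5648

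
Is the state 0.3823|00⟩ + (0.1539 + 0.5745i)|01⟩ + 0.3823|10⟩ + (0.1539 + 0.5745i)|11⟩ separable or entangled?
Separable

Writing the state as a|00⟩ + b|01⟩ + c|10⟩ + d|11⟩, it is a product state iff ad − bc = 0.
Here (a, b, c, d) = (0.3823, (0.1539 + 0.5745i), 0.3823, (0.1539 + 0.5745i)): ad − bc = (0.3823)(0.1539 + 0.5745i) − (0.1539 + 0.5745i)(0.3823) = 0, so the state is separable.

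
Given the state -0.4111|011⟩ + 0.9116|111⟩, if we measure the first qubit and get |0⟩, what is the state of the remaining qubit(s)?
-|11⟩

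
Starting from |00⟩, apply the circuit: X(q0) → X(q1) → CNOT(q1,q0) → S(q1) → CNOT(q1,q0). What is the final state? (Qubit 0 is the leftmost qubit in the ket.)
i|11⟩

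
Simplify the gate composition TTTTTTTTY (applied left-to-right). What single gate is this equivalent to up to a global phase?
Y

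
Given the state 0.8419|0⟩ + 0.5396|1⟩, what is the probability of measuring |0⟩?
0.7088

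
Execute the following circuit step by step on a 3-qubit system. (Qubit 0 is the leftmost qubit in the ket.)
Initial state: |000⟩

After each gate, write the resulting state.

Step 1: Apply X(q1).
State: |010⟩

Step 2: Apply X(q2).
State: |011⟩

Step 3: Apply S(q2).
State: i|011⟩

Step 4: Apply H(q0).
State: (1/√2)i|011⟩ + (1/√2)i|111⟩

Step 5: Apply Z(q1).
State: -(1/√2)i|011⟩ - (1/√2)i|111⟩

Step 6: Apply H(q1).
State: -(1/2)i|001⟩ + (1/2)i|011⟩ - (1/2)i|101⟩ + (1/2)i|111⟩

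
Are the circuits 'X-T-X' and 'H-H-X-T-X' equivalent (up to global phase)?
Yes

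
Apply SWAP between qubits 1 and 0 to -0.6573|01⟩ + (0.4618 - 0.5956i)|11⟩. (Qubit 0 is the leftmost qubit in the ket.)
-0.6573|10⟩ + (0.4618 - 0.5956i)|11⟩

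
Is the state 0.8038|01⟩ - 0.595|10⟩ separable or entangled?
Entangled

Writing the state as a|00⟩ + b|01⟩ + c|10⟩ + d|11⟩, it is a product state iff ad − bc = 0.
Here (a, b, c, d) = (0, 0.8038, -0.595, 0): ad − bc = (0)(0) − (0.8038)(-0.595) = 0.4783 ≠ 0, so the state is entangled.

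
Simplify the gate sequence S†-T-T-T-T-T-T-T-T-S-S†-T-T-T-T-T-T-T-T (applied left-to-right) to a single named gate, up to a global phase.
S†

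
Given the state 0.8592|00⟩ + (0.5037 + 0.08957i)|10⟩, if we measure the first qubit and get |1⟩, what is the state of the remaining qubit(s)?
(0.9846 + 0.1751i)|0⟩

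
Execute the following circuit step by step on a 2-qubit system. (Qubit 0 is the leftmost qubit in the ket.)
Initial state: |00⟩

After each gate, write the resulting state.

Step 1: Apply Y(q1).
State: i|01⟩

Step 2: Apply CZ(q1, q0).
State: i|01⟩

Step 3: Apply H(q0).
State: (1/√2)i|01⟩ + (1/√2)i|11⟩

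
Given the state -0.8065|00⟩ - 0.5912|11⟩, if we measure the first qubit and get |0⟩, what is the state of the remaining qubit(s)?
-|0⟩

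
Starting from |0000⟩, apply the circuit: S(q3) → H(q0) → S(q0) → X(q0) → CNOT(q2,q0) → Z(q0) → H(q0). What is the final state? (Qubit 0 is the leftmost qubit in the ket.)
(-1/2 + (1/2)i)|0000⟩ + (1/2 + (1/2)i)|1000⟩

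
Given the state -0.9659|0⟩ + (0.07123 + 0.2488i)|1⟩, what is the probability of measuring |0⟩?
0.933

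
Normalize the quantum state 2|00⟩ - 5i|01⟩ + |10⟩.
0.3651|00⟩ - 0.9129i|01⟩ + 0.1826|10⟩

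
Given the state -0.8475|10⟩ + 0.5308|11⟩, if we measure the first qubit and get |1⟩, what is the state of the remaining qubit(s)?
-0.8475|0⟩ + 0.5308|1⟩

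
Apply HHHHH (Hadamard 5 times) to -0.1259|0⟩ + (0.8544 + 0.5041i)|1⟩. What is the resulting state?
(0.5151 + 0.3565i)|0⟩ + (-0.6932 - 0.3565i)|1⟩

H² = I, so H^5 = H: a single Hadamard. With (a, b) = (-0.1259, (0.8544 + 0.5041i)), H gives ((a + b)/√2, (a − b)/√2) = ((0.5151 + 0.3565i), (-0.6932 - 0.3565i)).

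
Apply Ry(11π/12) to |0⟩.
0.1305|0⟩ + 0.9914|1⟩

Ry(11π/12) = [[cos(θ/2), −sin(θ/2)], [sin(θ/2), cos(θ/2)]]; θ = 11π/12, cos(θ/2) ≈ 0.130526, sin(θ/2) ≈ 0.991445.
With a = amp(|0⟩) = 1 and b = amp(|1⟩) = 0:
new amp(|0⟩) = (0.130526)·a + (-0.991445)·b = 0.1305
new amp(|1⟩) = (0.991445)·a + (0.130526)·b = 0.9914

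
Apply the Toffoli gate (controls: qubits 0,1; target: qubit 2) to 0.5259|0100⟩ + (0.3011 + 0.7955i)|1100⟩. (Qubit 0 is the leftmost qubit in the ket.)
0.5259|0100⟩ + (0.3011 + 0.7955i)|1110⟩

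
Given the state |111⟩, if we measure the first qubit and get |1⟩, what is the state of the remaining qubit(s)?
|11⟩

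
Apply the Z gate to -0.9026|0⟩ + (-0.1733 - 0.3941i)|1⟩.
-0.9026|0⟩ + (0.1733 + 0.3941i)|1⟩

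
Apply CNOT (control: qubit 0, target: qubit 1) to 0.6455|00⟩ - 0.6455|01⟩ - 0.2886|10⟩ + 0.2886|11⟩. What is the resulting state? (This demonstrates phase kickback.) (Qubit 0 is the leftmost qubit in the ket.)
0.6455|00⟩ - 0.6455|01⟩ + 0.2886|10⟩ - 0.2886|11⟩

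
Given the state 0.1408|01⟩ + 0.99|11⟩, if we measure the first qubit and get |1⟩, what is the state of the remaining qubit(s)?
|1⟩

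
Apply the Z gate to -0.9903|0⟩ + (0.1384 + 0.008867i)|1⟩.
-0.9903|0⟩ + (-0.1384 - 0.008867i)|1⟩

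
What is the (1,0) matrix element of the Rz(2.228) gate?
0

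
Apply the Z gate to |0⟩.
|0⟩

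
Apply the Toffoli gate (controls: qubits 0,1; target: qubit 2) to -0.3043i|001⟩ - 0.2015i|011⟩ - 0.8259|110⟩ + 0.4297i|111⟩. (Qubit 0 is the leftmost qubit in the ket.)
-0.3043i|001⟩ - 0.2015i|011⟩ + 0.4297i|110⟩ - 0.8259|111⟩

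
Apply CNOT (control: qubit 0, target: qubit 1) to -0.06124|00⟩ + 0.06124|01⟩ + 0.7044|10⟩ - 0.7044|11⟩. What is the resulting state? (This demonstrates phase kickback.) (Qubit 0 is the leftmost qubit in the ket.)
-0.06124|00⟩ + 0.06124|01⟩ - 0.7044|10⟩ + 0.7044|11⟩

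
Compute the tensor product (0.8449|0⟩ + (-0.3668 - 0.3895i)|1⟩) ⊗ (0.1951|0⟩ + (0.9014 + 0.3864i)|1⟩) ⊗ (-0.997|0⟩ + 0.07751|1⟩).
-0.1643|000⟩ + 0.01278|001⟩ + (-0.7593 - 0.3255i)|010⟩ + (0.05903 + 0.0253i)|011⟩ + (0.07135 + 0.07576i)|100⟩ + (-0.005547 - 0.00589i)|101⟩ + (0.1796 + 0.4913i)|110⟩ + (-0.01396 - 0.0382i)|111⟩

amp(|b₁b₂…⟩) = product of the factor amplitudes for bits b₁, b₂, …; only kets whose every factor amplitude is nonzero survive.
|000⟩: (0.8449)(0.1951)(-0.997) = -0.1643
|001⟩: (0.8449)(0.1951)(0.07751) = 0.01278
|010⟩: (0.8449)(0.9014 + 0.3864i)(-0.997) = (-0.7593 - 0.3255i)
|011⟩: (0.8449)(0.9014 + 0.3864i)(0.07751) = (0.05903 + 0.0253i)
|100⟩: (-0.3668 - 0.3895i)(0.1951)(-0.997) = (0.07135 + 0.07576i)
|101⟩: (-0.3668 - 0.3895i)(0.1951)(0.07751) = (-0.005547 - 0.00589i)
|110⟩: (-0.3668 - 0.3895i)(0.9014 + 0.3864i)(-0.997) = (0.1796 + 0.4913i)
|111⟩: (-0.3668 - 0.3895i)(0.9014 + 0.3864i)(0.07751) = (-0.01396 - 0.0382i)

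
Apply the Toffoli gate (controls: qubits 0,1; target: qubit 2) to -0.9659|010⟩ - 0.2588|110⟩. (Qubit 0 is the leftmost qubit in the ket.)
-0.9659|010⟩ - 0.2588|111⟩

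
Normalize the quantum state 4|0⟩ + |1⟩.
0.9701|0⟩ + 0.2425|1⟩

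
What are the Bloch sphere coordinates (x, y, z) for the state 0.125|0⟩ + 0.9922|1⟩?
(0.2481, 0, -0.9688)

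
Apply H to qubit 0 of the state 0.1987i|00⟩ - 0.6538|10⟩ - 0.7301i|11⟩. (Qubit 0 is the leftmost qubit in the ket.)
(-0.4623 + 0.1405i)|00⟩ - 0.5163i|01⟩ + (0.4623 + 0.1405i)|10⟩ + 0.5163i|11⟩

H on qubit 0 mixes each pair of kets that differ only in qubit 0: amplitudes (a, b) of (|…0…⟩, |…1…⟩) become ((a + b)/√2, (a − b)/√2). Kets absent from the input have amplitude 0.
(|00⟩, |10⟩): (a, b) = (0.1987i, -0.6538) → ((-0.4623 + 0.1405i), (0.4623 + 0.1405i))
(|01⟩, |11⟩): (a, b) = (0, -0.7301i) → (-0.5163i, 0.5163i)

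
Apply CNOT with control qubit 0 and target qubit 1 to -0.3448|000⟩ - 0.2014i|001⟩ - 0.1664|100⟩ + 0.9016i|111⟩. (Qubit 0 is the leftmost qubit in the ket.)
-0.3448|000⟩ - 0.2014i|001⟩ + 0.9016i|101⟩ - 0.1664|110⟩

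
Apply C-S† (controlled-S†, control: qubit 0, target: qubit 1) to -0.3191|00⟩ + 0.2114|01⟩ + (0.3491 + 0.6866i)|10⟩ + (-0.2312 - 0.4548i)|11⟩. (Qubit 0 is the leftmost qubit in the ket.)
-0.3191|00⟩ + 0.2114|01⟩ + (0.3491 + 0.6866i)|10⟩ + (-0.4548 + 0.2312i)|11⟩

C-S† leaves the control-|0⟩ kets |00⟩, |01⟩ unchanged and applies S† to qubit 1 on the control-|1⟩ pair (|10⟩, |11⟩).
S† = [[1, 0], [0, -i]].
With a = amp(|10⟩) = (0.3491 + 0.6866i) and b = amp(|11⟩) = (-0.2312 - 0.4548i):
new amp(|10⟩) = (1)·a = (0.3491 + 0.6866i)
new amp(|11⟩) = (-i)·b = (-0.4548 + 0.2312i)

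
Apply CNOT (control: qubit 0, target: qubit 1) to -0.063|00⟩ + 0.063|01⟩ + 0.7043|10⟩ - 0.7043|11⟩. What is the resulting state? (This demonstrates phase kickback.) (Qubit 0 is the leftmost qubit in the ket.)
-0.063|00⟩ + 0.063|01⟩ - 0.7043|10⟩ + 0.7043|11⟩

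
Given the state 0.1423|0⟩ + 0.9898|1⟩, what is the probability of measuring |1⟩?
0.9797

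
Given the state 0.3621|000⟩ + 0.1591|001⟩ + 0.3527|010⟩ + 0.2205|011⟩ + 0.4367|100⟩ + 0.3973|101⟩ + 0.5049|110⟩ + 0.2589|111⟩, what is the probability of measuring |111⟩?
0.06703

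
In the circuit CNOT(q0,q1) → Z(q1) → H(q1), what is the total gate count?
3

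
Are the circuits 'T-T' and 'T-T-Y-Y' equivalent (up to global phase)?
Yes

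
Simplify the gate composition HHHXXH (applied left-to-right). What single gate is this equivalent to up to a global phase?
I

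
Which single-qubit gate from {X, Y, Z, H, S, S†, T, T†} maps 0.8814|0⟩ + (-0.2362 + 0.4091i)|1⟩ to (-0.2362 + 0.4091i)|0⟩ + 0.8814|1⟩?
X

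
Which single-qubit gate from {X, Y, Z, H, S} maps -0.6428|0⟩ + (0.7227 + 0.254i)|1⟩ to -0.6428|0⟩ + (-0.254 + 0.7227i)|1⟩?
S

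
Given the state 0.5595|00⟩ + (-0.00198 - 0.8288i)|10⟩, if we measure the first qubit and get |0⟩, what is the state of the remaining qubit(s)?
|0⟩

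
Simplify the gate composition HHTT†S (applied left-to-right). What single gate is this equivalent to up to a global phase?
S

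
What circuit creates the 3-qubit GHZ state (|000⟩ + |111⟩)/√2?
H(q0) → CNOT(q0,q1) → CNOT(q0,q2)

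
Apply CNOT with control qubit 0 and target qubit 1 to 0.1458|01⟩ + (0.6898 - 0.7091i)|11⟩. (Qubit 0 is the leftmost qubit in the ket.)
0.1458|01⟩ + (0.6898 - 0.7091i)|10⟩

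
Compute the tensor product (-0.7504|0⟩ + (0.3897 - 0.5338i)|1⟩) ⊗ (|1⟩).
-0.7504|01⟩ + (0.3897 - 0.5338i)|11⟩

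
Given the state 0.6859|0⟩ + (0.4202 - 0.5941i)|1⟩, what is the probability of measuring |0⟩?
0.4705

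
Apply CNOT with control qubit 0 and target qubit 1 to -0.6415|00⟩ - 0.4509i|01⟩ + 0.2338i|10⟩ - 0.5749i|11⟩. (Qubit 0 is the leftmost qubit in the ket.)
-0.6415|00⟩ - 0.4509i|01⟩ - 0.5749i|10⟩ + 0.2338i|11⟩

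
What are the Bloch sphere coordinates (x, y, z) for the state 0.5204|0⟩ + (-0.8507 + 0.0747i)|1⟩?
(-0.8854, 0.07775, -0.4585)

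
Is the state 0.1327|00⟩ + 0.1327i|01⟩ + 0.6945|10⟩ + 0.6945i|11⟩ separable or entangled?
Separable

Writing the state as a|00⟩ + b|01⟩ + c|10⟩ + d|11⟩, it is a product state iff ad − bc = 0.
Here (a, b, c, d) = (0.1327, 0.1327i, 0.6945, 0.6945i): ad − bc = (0.1327)(0.6945i) − (0.1327i)(0.6945) = 0, so the state is separable.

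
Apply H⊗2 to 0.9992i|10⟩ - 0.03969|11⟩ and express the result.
(-0.01985 + 0.4996i)|00⟩ + (0.01985 + 0.4996i)|01⟩ + (0.01985 - 0.4996i)|10⟩ + (-0.01985 - 0.4996i)|11⟩

H⊗2 gives amp(|y⟩) = (1/2) Σ_x (−1)^(x·y) amp(|x⟩), where x·y is the number of positions in which both x and y have a 1.
|00⟩: (0.9992i - 0.03969)/2 = (-0.01985 + 0.4996i)
|01⟩: (0.9992i + 0.03969)/2 = (0.01985 + 0.4996i)
|10⟩: (-0.9992i + 0.03969)/2 = (0.01985 - 0.4996i)
|11⟩: (-0.9992i - 0.03969)/2 = (-0.01985 - 0.4996i)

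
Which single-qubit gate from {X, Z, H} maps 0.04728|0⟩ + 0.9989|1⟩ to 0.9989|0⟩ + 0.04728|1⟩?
X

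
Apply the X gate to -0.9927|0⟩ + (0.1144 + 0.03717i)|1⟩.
(0.1144 + 0.03717i)|0⟩ - 0.9927|1⟩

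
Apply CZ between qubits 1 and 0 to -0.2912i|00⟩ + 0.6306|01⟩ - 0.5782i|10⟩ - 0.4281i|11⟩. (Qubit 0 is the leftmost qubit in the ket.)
-0.2912i|00⟩ + 0.6306|01⟩ - 0.5782i|10⟩ + 0.4281i|11⟩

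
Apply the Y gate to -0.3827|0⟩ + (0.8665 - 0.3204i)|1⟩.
(-0.3204 - 0.8665i)|0⟩ - 0.3827i|1⟩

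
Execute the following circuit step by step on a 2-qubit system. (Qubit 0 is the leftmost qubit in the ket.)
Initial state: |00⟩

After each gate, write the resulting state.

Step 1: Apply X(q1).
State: |01⟩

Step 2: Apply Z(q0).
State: |01⟩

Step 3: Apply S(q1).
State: i|01⟩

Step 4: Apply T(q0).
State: i|01⟩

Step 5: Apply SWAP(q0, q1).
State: i|10⟩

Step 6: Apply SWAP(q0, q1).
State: i|01⟩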